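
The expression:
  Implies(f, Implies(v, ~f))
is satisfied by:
  {v: False, f: False}
  {f: True, v: False}
  {v: True, f: False}


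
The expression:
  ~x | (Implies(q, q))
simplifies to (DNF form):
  True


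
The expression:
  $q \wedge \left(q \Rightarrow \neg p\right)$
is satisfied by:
  {q: True, p: False}


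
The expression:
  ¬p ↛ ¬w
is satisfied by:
  {w: True, p: False}


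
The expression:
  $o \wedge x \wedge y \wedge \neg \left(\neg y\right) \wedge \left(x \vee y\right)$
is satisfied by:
  {o: True, x: True, y: True}


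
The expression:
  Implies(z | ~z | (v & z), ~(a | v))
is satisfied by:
  {v: False, a: False}


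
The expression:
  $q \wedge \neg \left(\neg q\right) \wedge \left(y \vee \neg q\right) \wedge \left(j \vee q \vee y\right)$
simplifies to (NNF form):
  $q \wedge y$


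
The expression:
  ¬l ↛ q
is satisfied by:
  {q: True, l: False}
  {l: False, q: False}
  {l: True, q: True}


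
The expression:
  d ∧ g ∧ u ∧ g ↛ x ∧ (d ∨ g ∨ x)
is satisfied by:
  {u: True, d: True, g: True, x: False}


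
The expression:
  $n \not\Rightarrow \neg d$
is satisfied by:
  {d: True, n: True}


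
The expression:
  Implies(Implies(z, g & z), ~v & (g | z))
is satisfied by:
  {z: True, v: False, g: False}
  {g: True, z: True, v: False}
  {g: True, v: False, z: False}
  {z: True, v: True, g: False}


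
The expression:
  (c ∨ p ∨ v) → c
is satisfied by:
  {c: True, p: False, v: False}
  {c: True, v: True, p: False}
  {c: True, p: True, v: False}
  {c: True, v: True, p: True}
  {v: False, p: False, c: False}


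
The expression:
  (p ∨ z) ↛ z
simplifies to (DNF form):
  p ∧ ¬z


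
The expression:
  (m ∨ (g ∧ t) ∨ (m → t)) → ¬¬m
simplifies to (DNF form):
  m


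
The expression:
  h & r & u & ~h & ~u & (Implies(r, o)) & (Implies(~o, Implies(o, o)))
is never true.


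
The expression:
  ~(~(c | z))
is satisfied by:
  {z: True, c: True}
  {z: True, c: False}
  {c: True, z: False}


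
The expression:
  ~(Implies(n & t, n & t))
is never true.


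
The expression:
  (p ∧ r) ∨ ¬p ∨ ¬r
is always true.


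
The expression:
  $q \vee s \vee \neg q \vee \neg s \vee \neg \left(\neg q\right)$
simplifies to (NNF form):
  $\text{True}$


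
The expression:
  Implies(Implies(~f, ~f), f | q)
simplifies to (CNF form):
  f | q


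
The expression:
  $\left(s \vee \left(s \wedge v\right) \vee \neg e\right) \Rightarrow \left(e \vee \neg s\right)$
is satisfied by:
  {e: True, s: False}
  {s: False, e: False}
  {s: True, e: True}


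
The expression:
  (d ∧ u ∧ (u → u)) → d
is always true.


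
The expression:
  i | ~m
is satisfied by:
  {i: True, m: False}
  {m: False, i: False}
  {m: True, i: True}


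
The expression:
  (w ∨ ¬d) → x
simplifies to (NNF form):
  x ∨ (d ∧ ¬w)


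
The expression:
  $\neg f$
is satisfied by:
  {f: False}


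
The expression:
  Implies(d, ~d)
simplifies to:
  ~d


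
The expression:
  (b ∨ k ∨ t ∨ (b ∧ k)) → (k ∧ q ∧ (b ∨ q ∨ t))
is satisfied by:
  {k: True, q: True, b: False, t: False}
  {k: True, t: True, q: True, b: False}
  {k: True, q: True, b: True, t: False}
  {k: True, t: True, q: True, b: True}
  {q: True, t: False, b: False, k: False}
  {t: False, b: False, q: False, k: False}


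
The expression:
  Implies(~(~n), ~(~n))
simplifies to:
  True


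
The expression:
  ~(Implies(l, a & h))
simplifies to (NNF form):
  l & (~a | ~h)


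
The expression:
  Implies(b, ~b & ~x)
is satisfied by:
  {b: False}


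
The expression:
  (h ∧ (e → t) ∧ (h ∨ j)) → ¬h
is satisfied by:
  {e: True, h: False, t: False}
  {e: False, h: False, t: False}
  {t: True, e: True, h: False}
  {t: True, e: False, h: False}
  {h: True, e: True, t: False}


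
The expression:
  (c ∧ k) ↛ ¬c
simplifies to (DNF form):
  c ∧ k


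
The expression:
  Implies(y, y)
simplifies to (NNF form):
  True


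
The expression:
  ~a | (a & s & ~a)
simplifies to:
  ~a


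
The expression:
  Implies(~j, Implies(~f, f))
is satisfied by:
  {f: True, j: True}
  {f: True, j: False}
  {j: True, f: False}


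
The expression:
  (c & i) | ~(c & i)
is always true.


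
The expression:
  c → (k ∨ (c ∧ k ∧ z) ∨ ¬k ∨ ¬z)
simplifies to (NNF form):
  True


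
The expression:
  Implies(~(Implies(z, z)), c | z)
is always true.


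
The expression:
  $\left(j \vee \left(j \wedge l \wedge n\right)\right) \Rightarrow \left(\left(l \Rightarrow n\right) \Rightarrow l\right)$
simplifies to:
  $l \vee \neg j$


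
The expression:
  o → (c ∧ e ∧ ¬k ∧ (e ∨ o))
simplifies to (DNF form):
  (c ∧ e ∧ ¬k) ∨ ¬o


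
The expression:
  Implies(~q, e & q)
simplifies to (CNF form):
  q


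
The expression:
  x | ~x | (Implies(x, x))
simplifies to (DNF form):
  True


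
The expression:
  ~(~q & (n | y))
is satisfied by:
  {q: True, y: False, n: False}
  {n: True, q: True, y: False}
  {q: True, y: True, n: False}
  {n: True, q: True, y: True}
  {n: False, y: False, q: False}


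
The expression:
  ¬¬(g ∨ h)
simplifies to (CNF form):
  g ∨ h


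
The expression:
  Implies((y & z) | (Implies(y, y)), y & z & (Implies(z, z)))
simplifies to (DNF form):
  y & z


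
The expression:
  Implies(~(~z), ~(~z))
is always true.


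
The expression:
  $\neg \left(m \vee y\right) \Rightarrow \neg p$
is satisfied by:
  {y: True, m: True, p: False}
  {y: True, p: False, m: False}
  {m: True, p: False, y: False}
  {m: False, p: False, y: False}
  {y: True, m: True, p: True}
  {y: True, p: True, m: False}
  {m: True, p: True, y: False}


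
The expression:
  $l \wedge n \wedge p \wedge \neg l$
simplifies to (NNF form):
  $\text{False}$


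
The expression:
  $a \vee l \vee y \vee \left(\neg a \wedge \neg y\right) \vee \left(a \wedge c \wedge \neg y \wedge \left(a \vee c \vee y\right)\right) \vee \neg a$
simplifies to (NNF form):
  $\text{True}$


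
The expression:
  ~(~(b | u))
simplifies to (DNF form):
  b | u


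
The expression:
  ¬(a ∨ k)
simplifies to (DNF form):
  ¬a ∧ ¬k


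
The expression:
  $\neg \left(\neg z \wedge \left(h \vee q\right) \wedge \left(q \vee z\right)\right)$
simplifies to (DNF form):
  $z \vee \neg q$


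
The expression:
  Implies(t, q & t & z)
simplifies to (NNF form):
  ~t | (q & z)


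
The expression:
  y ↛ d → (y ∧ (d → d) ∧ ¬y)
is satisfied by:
  {d: True, y: False}
  {y: False, d: False}
  {y: True, d: True}


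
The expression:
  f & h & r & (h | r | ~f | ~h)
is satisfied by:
  {r: True, h: True, f: True}


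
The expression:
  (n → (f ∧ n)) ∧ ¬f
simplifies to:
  ¬f ∧ ¬n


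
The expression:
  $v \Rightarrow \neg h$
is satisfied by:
  {h: False, v: False}
  {v: True, h: False}
  {h: True, v: False}


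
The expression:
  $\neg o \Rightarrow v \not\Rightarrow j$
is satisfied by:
  {o: True, v: True, j: False}
  {o: True, j: False, v: False}
  {o: True, v: True, j: True}
  {o: True, j: True, v: False}
  {v: True, j: False, o: False}


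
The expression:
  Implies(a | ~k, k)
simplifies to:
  k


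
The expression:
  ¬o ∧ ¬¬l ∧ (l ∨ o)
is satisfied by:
  {l: True, o: False}


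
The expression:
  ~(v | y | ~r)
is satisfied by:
  {r: True, v: False, y: False}


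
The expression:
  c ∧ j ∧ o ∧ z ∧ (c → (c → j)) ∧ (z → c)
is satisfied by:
  {c: True, z: True, j: True, o: True}


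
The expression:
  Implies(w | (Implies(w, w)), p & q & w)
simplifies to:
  p & q & w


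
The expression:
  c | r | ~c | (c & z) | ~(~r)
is always true.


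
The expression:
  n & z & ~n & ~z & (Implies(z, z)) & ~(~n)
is never true.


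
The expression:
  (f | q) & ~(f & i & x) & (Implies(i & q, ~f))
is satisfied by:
  {q: True, f: True, x: False, i: False}
  {q: True, f: True, x: True, i: False}
  {f: True, x: False, i: False, q: False}
  {f: True, x: True, i: False, q: False}
  {f: True, i: True, x: False, q: False}
  {q: True, x: False, i: False, f: False}
  {q: True, i: False, x: True, f: False}
  {q: True, x: False, i: True, f: False}
  {q: True, x: True, i: True, f: False}


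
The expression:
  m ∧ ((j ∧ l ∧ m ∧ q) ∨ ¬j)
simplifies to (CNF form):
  m ∧ (l ∨ ¬j) ∧ (q ∨ ¬j)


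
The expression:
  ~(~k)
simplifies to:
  k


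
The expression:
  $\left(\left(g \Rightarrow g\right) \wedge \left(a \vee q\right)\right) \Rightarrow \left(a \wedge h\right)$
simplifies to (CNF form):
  $\left(a \vee \neg a\right) \wedge \left(a \vee \neg q\right) \wedge \left(h \vee \neg a\right) \wedge \left(h \vee \neg q\right)$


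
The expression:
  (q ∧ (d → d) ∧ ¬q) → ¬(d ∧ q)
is always true.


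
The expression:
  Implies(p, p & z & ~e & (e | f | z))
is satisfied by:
  {z: True, e: False, p: False}
  {e: False, p: False, z: False}
  {z: True, e: True, p: False}
  {e: True, z: False, p: False}
  {p: True, z: True, e: False}


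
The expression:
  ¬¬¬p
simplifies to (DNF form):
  ¬p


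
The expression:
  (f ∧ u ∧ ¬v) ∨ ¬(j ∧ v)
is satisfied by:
  {v: False, j: False}
  {j: True, v: False}
  {v: True, j: False}


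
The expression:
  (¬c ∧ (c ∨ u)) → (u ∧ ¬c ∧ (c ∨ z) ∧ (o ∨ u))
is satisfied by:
  {z: True, c: True, u: False}
  {z: True, u: False, c: False}
  {c: True, u: False, z: False}
  {c: False, u: False, z: False}
  {z: True, c: True, u: True}
  {z: True, u: True, c: False}
  {c: True, u: True, z: False}


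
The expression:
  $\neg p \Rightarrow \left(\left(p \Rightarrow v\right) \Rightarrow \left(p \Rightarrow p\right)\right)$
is always true.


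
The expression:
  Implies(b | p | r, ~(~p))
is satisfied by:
  {p: True, r: False, b: False}
  {b: True, p: True, r: False}
  {p: True, r: True, b: False}
  {b: True, p: True, r: True}
  {b: False, r: False, p: False}


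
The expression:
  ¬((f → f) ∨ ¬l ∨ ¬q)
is never true.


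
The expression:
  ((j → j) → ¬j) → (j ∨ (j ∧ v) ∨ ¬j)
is always true.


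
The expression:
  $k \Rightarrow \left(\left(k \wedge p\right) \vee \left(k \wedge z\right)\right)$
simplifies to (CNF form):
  $p \vee z \vee \neg k$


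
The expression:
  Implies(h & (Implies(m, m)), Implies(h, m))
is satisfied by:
  {m: True, h: False}
  {h: False, m: False}
  {h: True, m: True}


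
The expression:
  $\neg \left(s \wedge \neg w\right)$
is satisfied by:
  {w: True, s: False}
  {s: False, w: False}
  {s: True, w: True}


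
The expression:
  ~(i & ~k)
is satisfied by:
  {k: True, i: False}
  {i: False, k: False}
  {i: True, k: True}


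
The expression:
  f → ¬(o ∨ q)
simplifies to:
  (¬o ∧ ¬q) ∨ ¬f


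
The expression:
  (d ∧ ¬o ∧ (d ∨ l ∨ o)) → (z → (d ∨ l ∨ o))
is always true.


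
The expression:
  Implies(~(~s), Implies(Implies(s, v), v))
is always true.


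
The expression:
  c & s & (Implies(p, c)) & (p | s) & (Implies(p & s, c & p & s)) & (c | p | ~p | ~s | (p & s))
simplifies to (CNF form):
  c & s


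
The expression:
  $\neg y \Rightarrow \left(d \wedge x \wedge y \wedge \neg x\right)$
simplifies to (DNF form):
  $y$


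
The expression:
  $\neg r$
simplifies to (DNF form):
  $\neg r$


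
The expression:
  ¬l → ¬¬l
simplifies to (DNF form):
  l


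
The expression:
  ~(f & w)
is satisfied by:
  {w: False, f: False}
  {f: True, w: False}
  {w: True, f: False}


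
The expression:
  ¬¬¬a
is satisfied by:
  {a: False}


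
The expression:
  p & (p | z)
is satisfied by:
  {p: True}


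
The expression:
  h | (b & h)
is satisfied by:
  {h: True}


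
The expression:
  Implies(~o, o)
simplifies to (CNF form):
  o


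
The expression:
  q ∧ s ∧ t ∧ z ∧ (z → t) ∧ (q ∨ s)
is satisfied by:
  {t: True, z: True, s: True, q: True}


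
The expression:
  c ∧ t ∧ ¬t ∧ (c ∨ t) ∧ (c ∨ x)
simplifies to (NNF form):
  False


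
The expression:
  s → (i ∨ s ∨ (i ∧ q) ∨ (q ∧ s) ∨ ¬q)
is always true.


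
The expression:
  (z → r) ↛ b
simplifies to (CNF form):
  ¬b ∧ (r ∨ ¬z)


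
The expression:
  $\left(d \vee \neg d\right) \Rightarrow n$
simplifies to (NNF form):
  $n$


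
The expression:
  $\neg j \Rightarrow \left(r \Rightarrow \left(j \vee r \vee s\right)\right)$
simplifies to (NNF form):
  $\text{True}$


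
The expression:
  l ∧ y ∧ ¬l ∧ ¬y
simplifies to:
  False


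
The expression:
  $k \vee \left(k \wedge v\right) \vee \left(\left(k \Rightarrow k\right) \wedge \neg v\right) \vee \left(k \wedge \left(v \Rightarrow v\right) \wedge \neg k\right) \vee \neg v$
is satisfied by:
  {k: True, v: False}
  {v: False, k: False}
  {v: True, k: True}


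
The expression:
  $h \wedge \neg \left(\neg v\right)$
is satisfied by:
  {h: True, v: True}


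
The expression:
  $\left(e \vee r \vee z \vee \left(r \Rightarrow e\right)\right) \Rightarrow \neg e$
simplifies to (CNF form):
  $\neg e$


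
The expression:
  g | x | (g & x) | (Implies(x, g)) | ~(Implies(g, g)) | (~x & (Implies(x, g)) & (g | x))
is always true.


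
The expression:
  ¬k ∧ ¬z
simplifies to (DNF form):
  ¬k ∧ ¬z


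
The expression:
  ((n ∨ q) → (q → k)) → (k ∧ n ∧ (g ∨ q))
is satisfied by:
  {q: True, n: True, g: True, k: False}
  {q: True, n: True, g: False, k: False}
  {q: True, g: True, n: False, k: False}
  {q: True, g: False, n: False, k: False}
  {k: True, q: True, n: True, g: True}
  {k: True, q: True, n: True, g: False}
  {k: True, g: True, n: True, q: False}


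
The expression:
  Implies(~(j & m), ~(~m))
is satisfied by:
  {m: True}


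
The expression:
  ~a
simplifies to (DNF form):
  ~a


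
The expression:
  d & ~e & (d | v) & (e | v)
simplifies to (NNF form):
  d & v & ~e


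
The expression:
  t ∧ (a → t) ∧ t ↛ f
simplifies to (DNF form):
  t ∧ ¬f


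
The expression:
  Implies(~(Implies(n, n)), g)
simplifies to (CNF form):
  True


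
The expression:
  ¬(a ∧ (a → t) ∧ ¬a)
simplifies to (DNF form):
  True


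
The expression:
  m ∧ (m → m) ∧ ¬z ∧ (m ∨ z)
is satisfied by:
  {m: True, z: False}


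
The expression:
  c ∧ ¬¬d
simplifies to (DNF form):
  c ∧ d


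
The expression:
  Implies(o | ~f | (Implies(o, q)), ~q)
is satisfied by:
  {q: False}


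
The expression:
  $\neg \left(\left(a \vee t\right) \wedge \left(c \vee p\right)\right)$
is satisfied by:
  {c: False, t: False, p: False, a: False}
  {a: True, c: False, t: False, p: False}
  {p: True, c: False, t: False, a: False}
  {t: True, a: False, c: False, p: False}
  {a: True, t: True, c: False, p: False}
  {c: True, a: False, t: False, p: False}
  {p: True, c: True, a: False, t: False}


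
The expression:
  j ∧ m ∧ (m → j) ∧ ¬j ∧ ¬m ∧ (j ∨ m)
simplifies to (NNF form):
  False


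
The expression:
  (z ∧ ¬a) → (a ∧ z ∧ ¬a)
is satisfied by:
  {a: True, z: False}
  {z: False, a: False}
  {z: True, a: True}


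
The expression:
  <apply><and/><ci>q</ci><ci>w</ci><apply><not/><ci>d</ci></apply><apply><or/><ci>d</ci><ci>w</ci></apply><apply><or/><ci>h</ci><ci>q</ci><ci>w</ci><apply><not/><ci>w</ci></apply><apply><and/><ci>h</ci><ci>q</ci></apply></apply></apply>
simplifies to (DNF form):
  <apply><and/><ci>q</ci><ci>w</ci><apply><not/><ci>d</ci></apply></apply>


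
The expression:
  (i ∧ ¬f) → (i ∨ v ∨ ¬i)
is always true.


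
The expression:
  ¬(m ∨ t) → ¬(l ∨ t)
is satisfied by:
  {t: True, m: True, l: False}
  {t: True, l: False, m: False}
  {m: True, l: False, t: False}
  {m: False, l: False, t: False}
  {t: True, m: True, l: True}
  {t: True, l: True, m: False}
  {m: True, l: True, t: False}


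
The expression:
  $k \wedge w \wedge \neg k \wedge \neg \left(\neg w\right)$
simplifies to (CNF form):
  $\text{False}$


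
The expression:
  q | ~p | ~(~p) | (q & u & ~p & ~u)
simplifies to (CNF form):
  True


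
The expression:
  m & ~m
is never true.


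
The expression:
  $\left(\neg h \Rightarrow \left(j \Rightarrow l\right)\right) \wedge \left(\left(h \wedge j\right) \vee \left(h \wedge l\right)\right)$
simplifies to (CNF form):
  $h \wedge \left(j \vee l\right)$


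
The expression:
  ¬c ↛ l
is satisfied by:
  {l: True, c: False}
  {c: False, l: False}
  {c: True, l: True}


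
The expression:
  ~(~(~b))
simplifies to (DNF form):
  ~b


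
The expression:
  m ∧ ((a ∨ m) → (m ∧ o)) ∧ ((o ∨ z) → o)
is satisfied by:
  {m: True, o: True}


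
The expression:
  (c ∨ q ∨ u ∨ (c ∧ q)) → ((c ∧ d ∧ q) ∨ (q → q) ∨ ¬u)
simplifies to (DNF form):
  True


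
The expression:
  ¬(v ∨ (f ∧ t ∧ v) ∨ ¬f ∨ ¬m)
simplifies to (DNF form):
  f ∧ m ∧ ¬v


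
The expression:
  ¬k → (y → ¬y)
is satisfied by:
  {k: True, y: False}
  {y: False, k: False}
  {y: True, k: True}


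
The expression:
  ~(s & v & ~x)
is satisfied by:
  {x: True, s: False, v: False}
  {s: False, v: False, x: False}
  {x: True, v: True, s: False}
  {v: True, s: False, x: False}
  {x: True, s: True, v: False}
  {s: True, x: False, v: False}
  {x: True, v: True, s: True}


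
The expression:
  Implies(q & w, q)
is always true.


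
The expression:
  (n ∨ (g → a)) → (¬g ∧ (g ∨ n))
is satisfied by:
  {n: True, a: False, g: False}
  {n: True, a: True, g: False}
  {g: True, a: False, n: False}


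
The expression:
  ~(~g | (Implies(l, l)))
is never true.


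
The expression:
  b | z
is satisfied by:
  {b: True, z: True}
  {b: True, z: False}
  {z: True, b: False}


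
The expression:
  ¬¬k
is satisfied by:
  {k: True}


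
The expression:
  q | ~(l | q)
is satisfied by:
  {q: True, l: False}
  {l: False, q: False}
  {l: True, q: True}


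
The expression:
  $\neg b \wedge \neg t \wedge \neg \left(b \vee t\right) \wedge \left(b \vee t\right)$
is never true.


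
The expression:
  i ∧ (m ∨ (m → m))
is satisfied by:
  {i: True}


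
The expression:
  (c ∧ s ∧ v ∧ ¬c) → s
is always true.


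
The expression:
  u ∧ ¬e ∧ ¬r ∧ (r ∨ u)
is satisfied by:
  {u: True, e: False, r: False}


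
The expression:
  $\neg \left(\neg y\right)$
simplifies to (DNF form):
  $y$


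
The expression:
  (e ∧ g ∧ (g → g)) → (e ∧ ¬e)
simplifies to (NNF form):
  ¬e ∨ ¬g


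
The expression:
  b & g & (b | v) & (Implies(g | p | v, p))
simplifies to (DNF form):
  b & g & p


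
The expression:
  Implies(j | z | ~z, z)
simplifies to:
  z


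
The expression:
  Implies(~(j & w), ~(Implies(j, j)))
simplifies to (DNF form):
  j & w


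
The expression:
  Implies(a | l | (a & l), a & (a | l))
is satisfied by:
  {a: True, l: False}
  {l: False, a: False}
  {l: True, a: True}


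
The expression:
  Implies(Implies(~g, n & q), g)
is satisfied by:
  {g: True, q: False, n: False}
  {g: False, q: False, n: False}
  {n: True, g: True, q: False}
  {n: True, g: False, q: False}
  {q: True, g: True, n: False}
  {q: True, g: False, n: False}
  {q: True, n: True, g: True}


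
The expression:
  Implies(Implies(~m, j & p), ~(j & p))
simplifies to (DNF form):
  ~j | ~p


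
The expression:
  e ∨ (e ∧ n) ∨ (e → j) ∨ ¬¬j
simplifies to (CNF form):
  True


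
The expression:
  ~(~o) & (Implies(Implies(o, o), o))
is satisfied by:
  {o: True}


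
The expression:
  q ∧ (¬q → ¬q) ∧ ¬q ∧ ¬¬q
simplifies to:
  False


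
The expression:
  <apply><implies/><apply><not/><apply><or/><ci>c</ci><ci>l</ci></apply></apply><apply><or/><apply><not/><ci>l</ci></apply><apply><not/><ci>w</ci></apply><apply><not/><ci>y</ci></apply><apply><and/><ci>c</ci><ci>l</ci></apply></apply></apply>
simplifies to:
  <true/>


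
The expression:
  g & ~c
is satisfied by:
  {g: True, c: False}


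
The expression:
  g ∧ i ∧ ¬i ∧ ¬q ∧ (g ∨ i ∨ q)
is never true.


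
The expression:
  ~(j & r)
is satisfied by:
  {r: False, j: False}
  {j: True, r: False}
  {r: True, j: False}


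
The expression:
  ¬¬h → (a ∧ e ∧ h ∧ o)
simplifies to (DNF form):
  (a ∧ e ∧ o) ∨ ¬h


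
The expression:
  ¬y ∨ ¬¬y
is always true.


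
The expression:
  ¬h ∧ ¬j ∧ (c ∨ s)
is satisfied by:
  {c: True, s: True, j: False, h: False}
  {c: True, j: False, h: False, s: False}
  {s: True, j: False, h: False, c: False}


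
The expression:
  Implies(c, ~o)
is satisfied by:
  {c: False, o: False}
  {o: True, c: False}
  {c: True, o: False}


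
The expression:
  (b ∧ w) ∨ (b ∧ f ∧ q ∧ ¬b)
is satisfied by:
  {w: True, b: True}


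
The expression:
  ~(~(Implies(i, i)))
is always true.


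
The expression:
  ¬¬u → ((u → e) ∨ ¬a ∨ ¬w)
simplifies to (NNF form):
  e ∨ ¬a ∨ ¬u ∨ ¬w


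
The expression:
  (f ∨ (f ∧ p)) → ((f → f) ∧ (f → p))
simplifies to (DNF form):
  p ∨ ¬f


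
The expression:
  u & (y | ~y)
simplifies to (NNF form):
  u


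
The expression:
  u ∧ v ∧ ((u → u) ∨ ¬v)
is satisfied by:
  {u: True, v: True}


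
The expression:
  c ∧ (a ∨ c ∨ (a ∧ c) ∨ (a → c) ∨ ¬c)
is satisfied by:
  {c: True}


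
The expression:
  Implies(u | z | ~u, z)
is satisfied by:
  {z: True}


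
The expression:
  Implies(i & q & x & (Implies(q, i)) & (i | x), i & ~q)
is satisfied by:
  {q: False, x: False, i: False}
  {i: True, q: False, x: False}
  {x: True, q: False, i: False}
  {i: True, x: True, q: False}
  {q: True, i: False, x: False}
  {i: True, q: True, x: False}
  {x: True, q: True, i: False}


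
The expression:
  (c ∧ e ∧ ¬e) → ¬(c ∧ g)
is always true.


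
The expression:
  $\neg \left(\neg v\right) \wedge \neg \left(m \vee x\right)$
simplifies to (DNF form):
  $v \wedge \neg m \wedge \neg x$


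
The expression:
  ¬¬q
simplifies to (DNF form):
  q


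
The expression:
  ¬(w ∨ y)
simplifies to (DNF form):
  ¬w ∧ ¬y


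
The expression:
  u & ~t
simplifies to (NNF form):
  u & ~t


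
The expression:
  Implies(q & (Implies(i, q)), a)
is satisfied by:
  {a: True, q: False}
  {q: False, a: False}
  {q: True, a: True}


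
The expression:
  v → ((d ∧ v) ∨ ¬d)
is always true.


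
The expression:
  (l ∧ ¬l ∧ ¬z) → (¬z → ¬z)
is always true.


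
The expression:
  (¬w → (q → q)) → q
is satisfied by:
  {q: True}


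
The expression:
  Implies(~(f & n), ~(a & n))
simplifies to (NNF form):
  f | ~a | ~n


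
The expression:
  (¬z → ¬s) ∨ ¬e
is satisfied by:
  {z: True, s: False, e: False}
  {s: False, e: False, z: False}
  {z: True, e: True, s: False}
  {e: True, s: False, z: False}
  {z: True, s: True, e: False}
  {s: True, z: False, e: False}
  {z: True, e: True, s: True}


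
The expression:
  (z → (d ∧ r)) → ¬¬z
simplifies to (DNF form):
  z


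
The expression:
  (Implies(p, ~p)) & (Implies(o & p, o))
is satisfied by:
  {p: False}


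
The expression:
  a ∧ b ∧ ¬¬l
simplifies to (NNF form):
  a ∧ b ∧ l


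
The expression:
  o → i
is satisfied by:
  {i: True, o: False}
  {o: False, i: False}
  {o: True, i: True}


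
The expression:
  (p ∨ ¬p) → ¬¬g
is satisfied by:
  {g: True}


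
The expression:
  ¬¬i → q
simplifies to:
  q ∨ ¬i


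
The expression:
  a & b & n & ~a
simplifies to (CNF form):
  False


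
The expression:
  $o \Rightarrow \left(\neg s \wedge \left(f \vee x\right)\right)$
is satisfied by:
  {f: True, x: True, o: False, s: False}
  {f: True, x: False, o: False, s: False}
  {x: True, s: False, f: False, o: False}
  {s: False, x: False, f: False, o: False}
  {s: True, f: True, x: True, o: False}
  {s: True, f: True, x: False, o: False}
  {s: True, x: True, f: False, o: False}
  {s: True, x: False, f: False, o: False}
  {o: True, f: True, x: True, s: False}
  {o: True, f: True, x: False, s: False}
  {o: True, x: True, f: False, s: False}


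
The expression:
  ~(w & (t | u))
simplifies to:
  ~w | (~t & ~u)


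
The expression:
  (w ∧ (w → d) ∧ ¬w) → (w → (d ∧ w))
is always true.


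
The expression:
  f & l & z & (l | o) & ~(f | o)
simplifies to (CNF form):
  False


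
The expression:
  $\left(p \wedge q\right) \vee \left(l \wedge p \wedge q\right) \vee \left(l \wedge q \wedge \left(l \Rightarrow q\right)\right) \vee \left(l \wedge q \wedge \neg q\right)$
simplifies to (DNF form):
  $\left(l \wedge q\right) \vee \left(p \wedge q\right)$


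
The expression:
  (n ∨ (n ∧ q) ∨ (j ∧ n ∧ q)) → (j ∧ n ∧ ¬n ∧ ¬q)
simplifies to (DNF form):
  ¬n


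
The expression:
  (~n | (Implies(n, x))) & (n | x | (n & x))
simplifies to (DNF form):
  x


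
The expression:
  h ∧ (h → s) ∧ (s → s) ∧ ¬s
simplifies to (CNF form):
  False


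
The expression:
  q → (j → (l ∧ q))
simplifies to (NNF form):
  l ∨ ¬j ∨ ¬q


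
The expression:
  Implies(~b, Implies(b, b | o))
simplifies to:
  True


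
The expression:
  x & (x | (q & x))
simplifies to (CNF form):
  x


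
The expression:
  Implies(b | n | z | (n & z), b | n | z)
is always true.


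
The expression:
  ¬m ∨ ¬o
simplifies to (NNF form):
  ¬m ∨ ¬o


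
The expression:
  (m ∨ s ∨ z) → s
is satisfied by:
  {s: True, z: False, m: False}
  {s: True, m: True, z: False}
  {s: True, z: True, m: False}
  {s: True, m: True, z: True}
  {m: False, z: False, s: False}


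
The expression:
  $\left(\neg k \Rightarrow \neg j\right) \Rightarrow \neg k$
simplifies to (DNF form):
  $\neg k$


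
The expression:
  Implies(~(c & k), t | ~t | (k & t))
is always true.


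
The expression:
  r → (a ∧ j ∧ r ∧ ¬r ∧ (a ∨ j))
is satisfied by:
  {r: False}


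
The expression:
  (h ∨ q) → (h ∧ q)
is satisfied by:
  {h: False, q: False}
  {q: True, h: True}


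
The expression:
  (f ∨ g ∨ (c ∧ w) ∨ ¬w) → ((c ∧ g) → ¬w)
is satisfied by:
  {w: False, c: False, g: False}
  {g: True, w: False, c: False}
  {c: True, w: False, g: False}
  {g: True, c: True, w: False}
  {w: True, g: False, c: False}
  {g: True, w: True, c: False}
  {c: True, w: True, g: False}


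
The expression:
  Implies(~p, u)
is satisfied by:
  {u: True, p: True}
  {u: True, p: False}
  {p: True, u: False}


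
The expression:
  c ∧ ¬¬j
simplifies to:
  c ∧ j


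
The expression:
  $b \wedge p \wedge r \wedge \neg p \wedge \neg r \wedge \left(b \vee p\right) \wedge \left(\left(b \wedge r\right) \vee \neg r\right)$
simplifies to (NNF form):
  $\text{False}$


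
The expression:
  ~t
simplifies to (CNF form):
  ~t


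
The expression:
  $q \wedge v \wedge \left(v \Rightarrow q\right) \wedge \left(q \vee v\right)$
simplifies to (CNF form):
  $q \wedge v$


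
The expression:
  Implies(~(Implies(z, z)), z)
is always true.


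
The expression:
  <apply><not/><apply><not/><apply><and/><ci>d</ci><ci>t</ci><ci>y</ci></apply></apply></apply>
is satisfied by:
  {t: True, d: True, y: True}


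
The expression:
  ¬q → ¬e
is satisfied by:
  {q: True, e: False}
  {e: False, q: False}
  {e: True, q: True}


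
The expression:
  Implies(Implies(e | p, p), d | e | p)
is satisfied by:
  {d: True, e: True, p: True}
  {d: True, e: True, p: False}
  {d: True, p: True, e: False}
  {d: True, p: False, e: False}
  {e: True, p: True, d: False}
  {e: True, p: False, d: False}
  {p: True, e: False, d: False}


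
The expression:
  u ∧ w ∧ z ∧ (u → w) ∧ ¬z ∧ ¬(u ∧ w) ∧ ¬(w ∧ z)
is never true.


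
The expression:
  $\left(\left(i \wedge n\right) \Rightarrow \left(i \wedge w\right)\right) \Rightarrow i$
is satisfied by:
  {i: True}


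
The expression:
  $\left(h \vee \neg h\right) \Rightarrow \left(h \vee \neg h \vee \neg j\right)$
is always true.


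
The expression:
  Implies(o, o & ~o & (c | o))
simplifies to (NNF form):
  ~o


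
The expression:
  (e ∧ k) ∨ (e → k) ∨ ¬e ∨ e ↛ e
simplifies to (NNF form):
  k ∨ ¬e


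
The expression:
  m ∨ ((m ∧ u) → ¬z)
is always true.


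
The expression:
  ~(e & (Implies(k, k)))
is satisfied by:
  {e: False}


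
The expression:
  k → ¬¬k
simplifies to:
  True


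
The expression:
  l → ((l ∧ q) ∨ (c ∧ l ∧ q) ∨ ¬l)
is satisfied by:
  {q: True, l: False}
  {l: False, q: False}
  {l: True, q: True}


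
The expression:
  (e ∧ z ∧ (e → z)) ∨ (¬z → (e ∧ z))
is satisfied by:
  {z: True}


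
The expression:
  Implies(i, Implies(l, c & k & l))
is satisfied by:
  {c: True, k: True, l: False, i: False}
  {c: True, k: False, l: False, i: False}
  {k: True, c: False, l: False, i: False}
  {c: False, k: False, l: False, i: False}
  {i: True, c: True, k: True, l: False}
  {i: True, c: True, k: False, l: False}
  {i: True, k: True, c: False, l: False}
  {i: True, k: False, c: False, l: False}
  {c: True, l: True, k: True, i: False}
  {c: True, l: True, k: False, i: False}
  {l: True, k: True, c: False, i: False}
  {l: True, c: False, k: False, i: False}
  {i: True, c: True, l: True, k: True}


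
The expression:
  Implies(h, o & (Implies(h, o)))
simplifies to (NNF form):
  o | ~h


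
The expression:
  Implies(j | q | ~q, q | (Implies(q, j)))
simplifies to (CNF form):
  True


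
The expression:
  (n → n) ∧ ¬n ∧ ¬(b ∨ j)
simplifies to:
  ¬b ∧ ¬j ∧ ¬n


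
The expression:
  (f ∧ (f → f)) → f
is always true.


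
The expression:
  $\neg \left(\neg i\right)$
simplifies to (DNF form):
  $i$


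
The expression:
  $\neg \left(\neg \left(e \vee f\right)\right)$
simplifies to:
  $e \vee f$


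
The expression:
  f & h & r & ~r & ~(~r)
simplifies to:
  False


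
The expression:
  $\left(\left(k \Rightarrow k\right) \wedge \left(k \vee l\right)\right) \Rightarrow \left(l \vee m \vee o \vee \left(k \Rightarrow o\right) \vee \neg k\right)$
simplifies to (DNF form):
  $l \vee m \vee o \vee \neg k$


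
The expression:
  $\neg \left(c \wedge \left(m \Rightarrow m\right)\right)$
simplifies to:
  $\neg c$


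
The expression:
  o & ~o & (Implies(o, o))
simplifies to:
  False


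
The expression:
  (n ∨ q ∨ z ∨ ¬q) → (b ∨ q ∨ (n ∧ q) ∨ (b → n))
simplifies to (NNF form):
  True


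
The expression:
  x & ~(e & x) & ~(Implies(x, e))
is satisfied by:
  {x: True, e: False}


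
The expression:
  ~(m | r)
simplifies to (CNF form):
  ~m & ~r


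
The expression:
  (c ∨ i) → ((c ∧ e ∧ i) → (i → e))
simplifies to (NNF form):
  True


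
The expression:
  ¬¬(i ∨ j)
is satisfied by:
  {i: True, j: True}
  {i: True, j: False}
  {j: True, i: False}


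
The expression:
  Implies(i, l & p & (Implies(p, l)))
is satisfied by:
  {p: True, l: True, i: False}
  {p: True, l: False, i: False}
  {l: True, p: False, i: False}
  {p: False, l: False, i: False}
  {i: True, p: True, l: True}


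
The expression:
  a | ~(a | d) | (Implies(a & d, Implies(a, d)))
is always true.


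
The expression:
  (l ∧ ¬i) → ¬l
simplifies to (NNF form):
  i ∨ ¬l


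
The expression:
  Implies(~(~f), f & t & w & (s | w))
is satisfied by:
  {t: True, w: True, f: False}
  {t: True, w: False, f: False}
  {w: True, t: False, f: False}
  {t: False, w: False, f: False}
  {f: True, t: True, w: True}


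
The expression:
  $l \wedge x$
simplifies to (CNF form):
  $l \wedge x$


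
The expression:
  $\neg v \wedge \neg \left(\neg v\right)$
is never true.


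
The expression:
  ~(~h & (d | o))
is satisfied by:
  {h: True, d: False, o: False}
  {o: True, h: True, d: False}
  {h: True, d: True, o: False}
  {o: True, h: True, d: True}
  {o: False, d: False, h: False}


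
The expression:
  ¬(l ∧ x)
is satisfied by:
  {l: False, x: False}
  {x: True, l: False}
  {l: True, x: False}


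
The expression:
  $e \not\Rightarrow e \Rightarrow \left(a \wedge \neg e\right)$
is always true.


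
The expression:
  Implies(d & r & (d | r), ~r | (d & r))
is always true.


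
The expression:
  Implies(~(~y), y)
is always true.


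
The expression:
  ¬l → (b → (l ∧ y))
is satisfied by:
  {l: True, b: False}
  {b: False, l: False}
  {b: True, l: True}


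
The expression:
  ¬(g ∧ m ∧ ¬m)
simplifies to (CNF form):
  True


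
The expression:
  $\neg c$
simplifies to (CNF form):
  $\neg c$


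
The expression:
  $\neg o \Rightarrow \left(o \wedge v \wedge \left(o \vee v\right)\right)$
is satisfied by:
  {o: True}


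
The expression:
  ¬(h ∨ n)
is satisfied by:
  {n: False, h: False}


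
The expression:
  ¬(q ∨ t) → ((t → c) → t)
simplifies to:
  q ∨ t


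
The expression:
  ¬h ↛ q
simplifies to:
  ¬h ∧ ¬q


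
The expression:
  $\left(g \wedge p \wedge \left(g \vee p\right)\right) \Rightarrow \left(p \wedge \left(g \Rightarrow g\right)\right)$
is always true.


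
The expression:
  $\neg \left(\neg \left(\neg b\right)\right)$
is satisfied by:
  {b: False}


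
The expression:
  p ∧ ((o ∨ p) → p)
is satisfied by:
  {p: True}


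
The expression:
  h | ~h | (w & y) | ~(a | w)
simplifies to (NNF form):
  True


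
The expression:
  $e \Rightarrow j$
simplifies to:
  $j \vee \neg e$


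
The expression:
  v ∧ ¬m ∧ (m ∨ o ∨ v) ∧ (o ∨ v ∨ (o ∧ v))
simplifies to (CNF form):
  v ∧ ¬m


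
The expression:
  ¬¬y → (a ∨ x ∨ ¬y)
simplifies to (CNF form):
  a ∨ x ∨ ¬y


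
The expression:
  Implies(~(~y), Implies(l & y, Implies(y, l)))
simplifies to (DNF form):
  True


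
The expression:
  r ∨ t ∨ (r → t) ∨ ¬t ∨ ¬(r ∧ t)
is always true.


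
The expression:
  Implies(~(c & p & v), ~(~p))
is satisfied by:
  {p: True}


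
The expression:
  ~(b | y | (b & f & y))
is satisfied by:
  {y: False, b: False}


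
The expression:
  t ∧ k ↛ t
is never true.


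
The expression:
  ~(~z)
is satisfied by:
  {z: True}


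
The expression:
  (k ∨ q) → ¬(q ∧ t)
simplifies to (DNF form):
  ¬q ∨ ¬t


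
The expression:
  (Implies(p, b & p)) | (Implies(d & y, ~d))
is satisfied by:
  {b: True, p: False, d: False, y: False}
  {b: False, p: False, d: False, y: False}
  {b: True, y: True, p: False, d: False}
  {y: True, b: False, p: False, d: False}
  {b: True, d: True, y: False, p: False}
  {d: True, y: False, p: False, b: False}
  {b: True, y: True, d: True, p: False}
  {y: True, d: True, b: False, p: False}
  {b: True, p: True, y: False, d: False}
  {p: True, y: False, d: False, b: False}
  {b: True, y: True, p: True, d: False}
  {y: True, p: True, b: False, d: False}
  {b: True, d: True, p: True, y: False}
  {d: True, p: True, y: False, b: False}
  {b: True, y: True, d: True, p: True}


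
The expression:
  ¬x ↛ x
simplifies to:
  True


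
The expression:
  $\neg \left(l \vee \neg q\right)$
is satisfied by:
  {q: True, l: False}


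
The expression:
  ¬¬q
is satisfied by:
  {q: True}


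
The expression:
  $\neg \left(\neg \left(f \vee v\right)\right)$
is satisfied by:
  {v: True, f: True}
  {v: True, f: False}
  {f: True, v: False}


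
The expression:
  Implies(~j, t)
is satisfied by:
  {t: True, j: True}
  {t: True, j: False}
  {j: True, t: False}


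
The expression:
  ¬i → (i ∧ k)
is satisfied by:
  {i: True}


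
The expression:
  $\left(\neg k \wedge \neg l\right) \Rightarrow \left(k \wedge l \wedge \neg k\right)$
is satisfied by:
  {k: True, l: True}
  {k: True, l: False}
  {l: True, k: False}


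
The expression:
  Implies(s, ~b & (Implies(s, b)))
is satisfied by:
  {s: False}


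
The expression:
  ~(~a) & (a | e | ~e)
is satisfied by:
  {a: True}


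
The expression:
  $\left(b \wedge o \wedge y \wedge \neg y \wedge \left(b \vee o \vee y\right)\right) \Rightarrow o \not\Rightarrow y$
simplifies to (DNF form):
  $\text{True}$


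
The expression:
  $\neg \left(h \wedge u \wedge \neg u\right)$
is always true.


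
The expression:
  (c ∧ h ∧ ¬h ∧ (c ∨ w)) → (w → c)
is always true.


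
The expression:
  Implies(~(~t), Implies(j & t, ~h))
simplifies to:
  ~h | ~j | ~t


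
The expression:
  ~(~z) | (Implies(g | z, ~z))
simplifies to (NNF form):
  True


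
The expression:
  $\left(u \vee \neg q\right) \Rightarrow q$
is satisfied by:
  {q: True}


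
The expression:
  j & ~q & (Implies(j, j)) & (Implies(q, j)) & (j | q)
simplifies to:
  j & ~q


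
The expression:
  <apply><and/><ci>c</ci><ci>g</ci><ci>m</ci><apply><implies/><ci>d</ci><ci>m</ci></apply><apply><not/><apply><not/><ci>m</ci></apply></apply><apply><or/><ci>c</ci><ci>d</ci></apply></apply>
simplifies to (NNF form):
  <apply><and/><ci>c</ci><ci>g</ci><ci>m</ci></apply>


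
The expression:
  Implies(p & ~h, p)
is always true.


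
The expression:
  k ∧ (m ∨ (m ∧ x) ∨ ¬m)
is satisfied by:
  {k: True}


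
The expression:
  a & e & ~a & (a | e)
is never true.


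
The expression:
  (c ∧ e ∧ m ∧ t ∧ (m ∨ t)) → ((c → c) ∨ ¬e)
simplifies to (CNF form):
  True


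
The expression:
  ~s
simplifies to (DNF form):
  ~s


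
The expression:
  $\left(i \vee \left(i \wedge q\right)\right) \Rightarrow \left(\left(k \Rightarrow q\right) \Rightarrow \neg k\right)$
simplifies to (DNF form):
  $\neg i \vee \neg k \vee \neg q$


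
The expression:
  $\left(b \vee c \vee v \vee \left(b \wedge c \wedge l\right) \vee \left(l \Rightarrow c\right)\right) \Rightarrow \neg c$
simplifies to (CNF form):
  $\neg c$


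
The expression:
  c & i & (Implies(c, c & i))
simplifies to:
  c & i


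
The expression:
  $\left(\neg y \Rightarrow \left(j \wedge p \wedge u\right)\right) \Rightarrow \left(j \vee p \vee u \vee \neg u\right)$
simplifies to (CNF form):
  $\text{True}$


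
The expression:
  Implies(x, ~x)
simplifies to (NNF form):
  ~x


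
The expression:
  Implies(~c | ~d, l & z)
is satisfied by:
  {d: True, z: True, c: True, l: True}
  {d: True, z: True, c: True, l: False}
  {d: True, z: True, l: True, c: False}
  {d: True, c: True, l: True, z: False}
  {d: True, c: True, l: False, z: False}
  {z: True, l: True, c: True, d: False}
  {z: True, l: True, c: False, d: False}
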